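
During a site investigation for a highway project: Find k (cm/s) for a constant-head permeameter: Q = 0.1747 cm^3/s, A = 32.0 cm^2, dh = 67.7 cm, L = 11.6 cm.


Compute hydraulic gradient:
i = dh / L = 67.7 / 11.6 = 5.83621
Then apply Darcy's law:
k = Q / (A * i)
k = 0.1747 / (32.0 * 5.83621)
k = 0.1747 / 186.759
k = 0.000935 cm/s


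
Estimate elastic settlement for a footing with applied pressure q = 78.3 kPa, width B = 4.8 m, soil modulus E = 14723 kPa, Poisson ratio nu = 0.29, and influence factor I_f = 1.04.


Using Se = q * B * (1 - nu^2) * I_f / E
1 - nu^2 = 1 - 0.29^2 = 0.9159
Se = 78.3 * 4.8 * 0.9159 * 1.04 / 14723
Se = 0.024316 m
Convert to mm: Se = 0.024316 * 1000 = 24.316 mm


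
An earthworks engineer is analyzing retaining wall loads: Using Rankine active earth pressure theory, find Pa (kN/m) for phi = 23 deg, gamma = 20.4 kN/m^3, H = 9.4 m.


Result: 394.84 kN/m

Derivation:
Compute active earth pressure coefficient:
Ka = tan^2(45 - phi/2) = tan^2(33.5) = 0.438092
Compute active force:
Pa = 0.5 * Ka * gamma * H^2
Pa = 0.5 * 0.438092 * 20.4 * 9.4^2
Pa = 394.84 kN/m


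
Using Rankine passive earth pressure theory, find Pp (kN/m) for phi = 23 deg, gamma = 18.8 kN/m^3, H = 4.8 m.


Result: 494.36 kN/m

Derivation:
Compute passive earth pressure coefficient:
Kp = tan^2(45 + phi/2) = tan^2(56.5) = 2.282623
Compute passive force:
Pp = 0.5 * Kp * gamma * H^2
Pp = 0.5 * 2.282623 * 18.8 * 4.8^2
Pp = 494.36 kN/m


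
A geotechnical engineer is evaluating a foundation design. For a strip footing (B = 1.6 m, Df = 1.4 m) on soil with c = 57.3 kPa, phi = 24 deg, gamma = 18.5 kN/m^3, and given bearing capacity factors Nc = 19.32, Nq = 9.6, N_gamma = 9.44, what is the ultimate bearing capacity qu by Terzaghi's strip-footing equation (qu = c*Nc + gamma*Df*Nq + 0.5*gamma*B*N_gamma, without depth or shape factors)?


Result: 1495.39 kPa

Derivation:
Compute qu = c*Nc + gamma*Df*Nq + 0.5*gamma*B*N_gamma
Term 1: 57.3 * 19.32 = 1107.036
Term 2: 18.5 * 1.4 * 9.6 = 248.64
Term 3: 0.5 * 18.5 * 1.6 * 9.44 = 139.712
qu = 1107.036 + 248.64 + 139.712
qu = 1495.39 kPa


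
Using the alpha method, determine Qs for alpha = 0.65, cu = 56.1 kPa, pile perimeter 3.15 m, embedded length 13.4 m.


Using Qs = alpha * cu * perimeter * L
Qs = 0.65 * 56.1 * 3.15 * 13.4
Qs = 1539.19 kN


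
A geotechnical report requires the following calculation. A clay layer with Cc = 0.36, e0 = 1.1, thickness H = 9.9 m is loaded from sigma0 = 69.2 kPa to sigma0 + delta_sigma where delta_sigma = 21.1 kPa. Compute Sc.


Using Sc = Cc * H / (1 + e0) * log10((sigma0 + delta_sigma) / sigma0)
Stress ratio = (69.2 + 21.1) / 69.2 = 1.30491
log10(1.30491) = 0.115582
Cc * H / (1 + e0) = 0.36 * 9.9 / (1 + 1.1) = 1.69714
Sc = 1.69714 * 0.115582
Sc = 0.1962 m


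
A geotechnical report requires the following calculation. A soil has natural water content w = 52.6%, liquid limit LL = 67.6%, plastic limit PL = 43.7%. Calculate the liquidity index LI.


First compute the plasticity index:
PI = LL - PL = 67.6 - 43.7 = 23.9
Then compute the liquidity index:
LI = (w - PL) / PI
LI = (52.6 - 43.7) / 23.9
LI = 0.372


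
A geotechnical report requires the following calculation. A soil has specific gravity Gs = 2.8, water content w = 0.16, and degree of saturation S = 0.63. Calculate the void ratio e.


Using the relation e = Gs * w / S
e = 2.8 * 0.16 / 0.63
e = 0.7111


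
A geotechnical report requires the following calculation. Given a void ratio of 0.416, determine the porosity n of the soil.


Using the relation n = e / (1 + e)
n = 0.416 / (1 + 0.416)
n = 0.416 / 1.416
n = 0.2938


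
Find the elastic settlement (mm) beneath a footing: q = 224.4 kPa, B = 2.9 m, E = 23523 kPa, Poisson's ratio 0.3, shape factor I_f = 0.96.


Result: 24.168 mm

Derivation:
Using Se = q * B * (1 - nu^2) * I_f / E
1 - nu^2 = 1 - 0.3^2 = 0.91
Se = 224.4 * 2.9 * 0.91 * 0.96 / 23523
Se = 0.024168 m
Convert to mm: Se = 0.024168 * 1000 = 24.168 mm


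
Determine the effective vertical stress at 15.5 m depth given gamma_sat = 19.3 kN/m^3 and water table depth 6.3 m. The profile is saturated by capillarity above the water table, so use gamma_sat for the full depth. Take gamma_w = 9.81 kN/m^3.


Result: 208.9 kPa

Derivation:
Total stress = gamma_sat * depth
sigma = 19.3 * 15.5 = 299.15 kPa
Pore water pressure u = gamma_w * (depth - d_wt)
u = 9.81 * (15.5 - 6.3) = 90.252 kPa
Effective stress = sigma - u
sigma' = 299.15 - 90.252 = 208.9 kPa


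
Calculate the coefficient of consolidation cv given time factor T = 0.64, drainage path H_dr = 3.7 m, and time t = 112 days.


Using cv = T * H_dr^2 / t
H_dr^2 = 3.7^2 = 13.69
cv = 0.64 * 13.69 / 112
cv = 0.07823 m^2/day


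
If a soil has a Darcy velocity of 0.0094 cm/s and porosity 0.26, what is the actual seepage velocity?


Using v_s = v_d / n
v_s = 0.0094 / 0.26
v_s = 0.03615 cm/s


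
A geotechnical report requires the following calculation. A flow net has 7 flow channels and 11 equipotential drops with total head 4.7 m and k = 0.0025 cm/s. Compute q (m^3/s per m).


Convert k to m/s for unit consistency with H:
k = 0.0025 cm/s = 0.0025 / 100 m/s = 2.5e-05 m/s
Using q = k * H * Nf / Nd
Nf / Nd = 7 / 11 = 0.6364
q = 2.5e-05 * 4.7 * 0.6364
q = 7.477e-05 m^3/s per m


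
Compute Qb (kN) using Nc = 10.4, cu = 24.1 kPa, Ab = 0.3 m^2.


Using Qb = Nc * cu * Ab
Qb = 10.4 * 24.1 * 0.3
Qb = 75.19 kN


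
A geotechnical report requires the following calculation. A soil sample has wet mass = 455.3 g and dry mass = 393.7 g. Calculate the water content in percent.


Using w = (m_wet - m_dry) / m_dry * 100
m_wet - m_dry = 455.3 - 393.7 = 61.6 g
w = 61.6 / 393.7 * 100
w = 15.65 %


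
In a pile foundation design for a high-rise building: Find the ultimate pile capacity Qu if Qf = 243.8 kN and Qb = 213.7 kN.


Using Qu = Qf + Qb
Qu = 243.8 + 213.7
Qu = 457.5 kN


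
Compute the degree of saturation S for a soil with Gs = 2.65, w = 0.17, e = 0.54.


Using S = Gs * w / e
S = 2.65 * 0.17 / 0.54
S = 0.8343


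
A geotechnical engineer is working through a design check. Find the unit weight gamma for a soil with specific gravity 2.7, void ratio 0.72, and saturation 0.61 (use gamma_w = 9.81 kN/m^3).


Using gamma = gamma_w * (Gs + S*e) / (1 + e)
Numerator: Gs + S*e = 2.7 + 0.61*0.72 = 3.1392
Denominator: 1 + e = 1 + 0.72 = 1.72
gamma = 9.81 * 3.1392 / 1.72
gamma = 17.904 kN/m^3


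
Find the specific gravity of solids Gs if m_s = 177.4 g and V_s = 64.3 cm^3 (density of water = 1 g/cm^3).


Result: 2.759

Derivation:
Using Gs = m_s / (V_s * rho_w)
Since rho_w = 1 g/cm^3:
Gs = 177.4 / 64.3
Gs = 2.759


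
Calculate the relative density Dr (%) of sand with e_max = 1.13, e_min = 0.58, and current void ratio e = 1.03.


Using Dr = (e_max - e) / (e_max - e_min) * 100
e_max - e = 1.13 - 1.03 = 0.1
e_max - e_min = 1.13 - 0.58 = 0.55
Dr = 0.1 / 0.55 * 100
Dr = 18.18 %


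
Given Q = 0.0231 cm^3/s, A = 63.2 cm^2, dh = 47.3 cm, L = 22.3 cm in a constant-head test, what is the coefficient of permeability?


Compute hydraulic gradient:
i = dh / L = 47.3 / 22.3 = 2.12108
Then apply Darcy's law:
k = Q / (A * i)
k = 0.0231 / (63.2 * 2.12108)
k = 0.0231 / 134.052
k = 0.000172 cm/s


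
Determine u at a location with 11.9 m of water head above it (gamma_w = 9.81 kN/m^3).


Using u = gamma_w * h_w
u = 9.81 * 11.9
u = 116.74 kPa


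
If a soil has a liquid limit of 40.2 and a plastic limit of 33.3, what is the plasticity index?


Result: 6.9

Derivation:
Using PI = LL - PL
PI = 40.2 - 33.3
PI = 6.9


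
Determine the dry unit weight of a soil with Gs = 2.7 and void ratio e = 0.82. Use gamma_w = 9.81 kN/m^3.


Result: 14.553 kN/m^3

Derivation:
Using gamma_d = Gs * gamma_w / (1 + e)
gamma_d = 2.7 * 9.81 / (1 + 0.82)
gamma_d = 2.7 * 9.81 / 1.82
gamma_d = 14.553 kN/m^3


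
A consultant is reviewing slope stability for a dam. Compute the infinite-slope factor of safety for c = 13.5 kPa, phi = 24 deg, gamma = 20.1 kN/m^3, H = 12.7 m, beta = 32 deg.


Using Fs = c / (gamma*H*sin(beta)*cos(beta)) + tan(phi)/tan(beta)
Cohesion contribution = 13.5 / (20.1*12.7*sin(32)*cos(32))
Cohesion contribution = 0.11768
Friction contribution = tan(24)/tan(32) = 0.712515
Fs = 0.11768 + 0.712515
Fs = 0.83


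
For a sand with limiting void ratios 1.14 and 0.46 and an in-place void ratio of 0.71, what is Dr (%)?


Result: 63.24 %

Derivation:
Using Dr = (e_max - e) / (e_max - e_min) * 100
e_max - e = 1.14 - 0.71 = 0.43
e_max - e_min = 1.14 - 0.46 = 0.68
Dr = 0.43 / 0.68 * 100
Dr = 63.24 %


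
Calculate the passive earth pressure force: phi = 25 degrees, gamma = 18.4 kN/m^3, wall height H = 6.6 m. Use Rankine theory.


Compute passive earth pressure coefficient:
Kp = tan^2(45 + phi/2) = tan^2(57.5) = 2.463913
Compute passive force:
Pp = 0.5 * Kp * gamma * H^2
Pp = 0.5 * 2.463913 * 18.4 * 6.6^2
Pp = 987.42 kN/m


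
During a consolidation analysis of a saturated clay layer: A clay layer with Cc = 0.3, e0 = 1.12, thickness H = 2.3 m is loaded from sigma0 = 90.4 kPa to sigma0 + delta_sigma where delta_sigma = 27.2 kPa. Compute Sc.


Result: 0.0372 m

Derivation:
Using Sc = Cc * H / (1 + e0) * log10((sigma0 + delta_sigma) / sigma0)
Stress ratio = (90.4 + 27.2) / 90.4 = 1.30088
log10(1.30088) = 0.114239
Cc * H / (1 + e0) = 0.3 * 2.3 / (1 + 1.12) = 0.325472
Sc = 0.325472 * 0.114239
Sc = 0.0372 m


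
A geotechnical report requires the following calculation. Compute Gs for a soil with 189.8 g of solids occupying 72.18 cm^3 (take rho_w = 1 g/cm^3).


Result: 2.63

Derivation:
Using Gs = m_s / (V_s * rho_w)
Since rho_w = 1 g/cm^3:
Gs = 189.8 / 72.18
Gs = 2.63


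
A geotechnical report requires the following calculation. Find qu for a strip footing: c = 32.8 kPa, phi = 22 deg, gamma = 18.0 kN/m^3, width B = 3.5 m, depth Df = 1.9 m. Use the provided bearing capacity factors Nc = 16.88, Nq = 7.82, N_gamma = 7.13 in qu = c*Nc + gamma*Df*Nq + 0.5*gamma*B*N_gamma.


Result: 1045.7 kPa

Derivation:
Compute qu = c*Nc + gamma*Df*Nq + 0.5*gamma*B*N_gamma
Term 1: 32.8 * 16.88 = 553.664
Term 2: 18.0 * 1.9 * 7.82 = 267.444
Term 3: 0.5 * 18.0 * 3.5 * 7.13 = 224.595
qu = 553.664 + 267.444 + 224.595
qu = 1045.7 kPa


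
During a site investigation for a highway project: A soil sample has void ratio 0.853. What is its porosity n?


Result: 0.4603

Derivation:
Using the relation n = e / (1 + e)
n = 0.853 / (1 + 0.853)
n = 0.853 / 1.853
n = 0.4603


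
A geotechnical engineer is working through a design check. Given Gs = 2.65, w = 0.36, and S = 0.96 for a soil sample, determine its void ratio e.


Using the relation e = Gs * w / S
e = 2.65 * 0.36 / 0.96
e = 0.9938


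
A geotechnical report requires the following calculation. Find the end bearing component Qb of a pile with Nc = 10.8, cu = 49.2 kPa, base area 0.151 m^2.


Using Qb = Nc * cu * Ab
Qb = 10.8 * 49.2 * 0.151
Qb = 80.24 kN


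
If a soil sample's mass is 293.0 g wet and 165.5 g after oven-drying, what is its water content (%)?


Using w = (m_wet - m_dry) / m_dry * 100
m_wet - m_dry = 293.0 - 165.5 = 127.5 g
w = 127.5 / 165.5 * 100
w = 77.04 %


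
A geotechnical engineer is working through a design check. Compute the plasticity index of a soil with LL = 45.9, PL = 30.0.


Using PI = LL - PL
PI = 45.9 - 30.0
PI = 15.9


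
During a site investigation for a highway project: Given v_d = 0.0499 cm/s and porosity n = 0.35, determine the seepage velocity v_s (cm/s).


Using v_s = v_d / n
v_s = 0.0499 / 0.35
v_s = 0.14257 cm/s


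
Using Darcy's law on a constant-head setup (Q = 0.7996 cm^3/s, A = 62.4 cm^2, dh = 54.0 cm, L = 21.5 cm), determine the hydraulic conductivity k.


Result: 0.005102 cm/s

Derivation:
Compute hydraulic gradient:
i = dh / L = 54.0 / 21.5 = 2.51163
Then apply Darcy's law:
k = Q / (A * i)
k = 0.7996 / (62.4 * 2.51163)
k = 0.7996 / 156.726
k = 0.005102 cm/s


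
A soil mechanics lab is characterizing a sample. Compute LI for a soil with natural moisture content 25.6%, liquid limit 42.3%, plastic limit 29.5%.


Result: -0.305

Derivation:
First compute the plasticity index:
PI = LL - PL = 42.3 - 29.5 = 12.8
Then compute the liquidity index:
LI = (w - PL) / PI
LI = (25.6 - 29.5) / 12.8
LI = -0.305


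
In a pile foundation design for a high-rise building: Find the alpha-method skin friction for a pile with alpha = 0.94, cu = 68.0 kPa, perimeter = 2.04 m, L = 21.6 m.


Using Qs = alpha * cu * perimeter * L
Qs = 0.94 * 68.0 * 2.04 * 21.6
Qs = 2816.57 kN


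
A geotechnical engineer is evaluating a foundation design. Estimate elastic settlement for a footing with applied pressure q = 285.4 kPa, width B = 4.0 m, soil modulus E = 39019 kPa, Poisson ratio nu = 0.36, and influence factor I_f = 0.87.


Result: 22.155 mm

Derivation:
Using Se = q * B * (1 - nu^2) * I_f / E
1 - nu^2 = 1 - 0.36^2 = 0.8704
Se = 285.4 * 4.0 * 0.8704 * 0.87 / 39019
Se = 0.022155 m
Convert to mm: Se = 0.022155 * 1000 = 22.155 mm


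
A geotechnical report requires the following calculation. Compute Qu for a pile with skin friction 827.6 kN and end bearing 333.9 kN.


Result: 1161.5 kN

Derivation:
Using Qu = Qf + Qb
Qu = 827.6 + 333.9
Qu = 1161.5 kN


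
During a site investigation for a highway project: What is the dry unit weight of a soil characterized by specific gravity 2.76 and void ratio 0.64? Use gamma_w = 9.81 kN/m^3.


Using gamma_d = Gs * gamma_w / (1 + e)
gamma_d = 2.76 * 9.81 / (1 + 0.64)
gamma_d = 2.76 * 9.81 / 1.64
gamma_d = 16.51 kN/m^3


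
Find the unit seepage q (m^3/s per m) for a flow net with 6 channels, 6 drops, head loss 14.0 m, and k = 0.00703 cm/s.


Convert k to m/s for unit consistency with H:
k = 0.00703 cm/s = 0.00703 / 100 m/s = 7.03e-05 m/s
Using q = k * H * Nf / Nd
Nf / Nd = 6 / 6 = 1.0
q = 7.03e-05 * 14.0 * 1.0
q = 0.0009842 m^3/s per m


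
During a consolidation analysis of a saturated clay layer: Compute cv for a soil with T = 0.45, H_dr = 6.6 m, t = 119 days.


Using cv = T * H_dr^2 / t
H_dr^2 = 6.6^2 = 43.56
cv = 0.45 * 43.56 / 119
cv = 0.16472 m^2/day


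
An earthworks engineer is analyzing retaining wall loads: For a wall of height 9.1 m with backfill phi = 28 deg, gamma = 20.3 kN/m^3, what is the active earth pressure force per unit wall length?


Result: 303.46 kN/m

Derivation:
Compute active earth pressure coefficient:
Ka = tan^2(45 - phi/2) = tan^2(31.0) = 0.361033
Compute active force:
Pa = 0.5 * Ka * gamma * H^2
Pa = 0.5 * 0.361033 * 20.3 * 9.1^2
Pa = 303.46 kN/m


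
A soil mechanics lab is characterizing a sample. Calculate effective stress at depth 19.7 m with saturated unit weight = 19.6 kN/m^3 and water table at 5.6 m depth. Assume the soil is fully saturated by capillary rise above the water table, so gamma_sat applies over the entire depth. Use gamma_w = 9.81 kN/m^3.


Result: 247.8 kPa

Derivation:
Total stress = gamma_sat * depth
sigma = 19.6 * 19.7 = 386.12 kPa
Pore water pressure u = gamma_w * (depth - d_wt)
u = 9.81 * (19.7 - 5.6) = 138.321 kPa
Effective stress = sigma - u
sigma' = 386.12 - 138.321 = 247.8 kPa


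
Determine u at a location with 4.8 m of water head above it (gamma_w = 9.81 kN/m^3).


Result: 47.09 kPa

Derivation:
Using u = gamma_w * h_w
u = 9.81 * 4.8
u = 47.09 kPa


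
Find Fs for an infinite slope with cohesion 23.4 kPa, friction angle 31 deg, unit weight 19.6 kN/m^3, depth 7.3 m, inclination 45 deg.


Result: 0.928

Derivation:
Using Fs = c / (gamma*H*sin(beta)*cos(beta)) + tan(phi)/tan(beta)
Cohesion contribution = 23.4 / (19.6*7.3*sin(45)*cos(45))
Cohesion contribution = 0.32709
Friction contribution = tan(31)/tan(45) = 0.600861
Fs = 0.32709 + 0.600861
Fs = 0.928


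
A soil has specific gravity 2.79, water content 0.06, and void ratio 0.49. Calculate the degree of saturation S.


Result: 0.3416

Derivation:
Using S = Gs * w / e
S = 2.79 * 0.06 / 0.49
S = 0.3416


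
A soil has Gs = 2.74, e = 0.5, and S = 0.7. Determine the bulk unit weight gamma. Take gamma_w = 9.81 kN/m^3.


Result: 20.209 kN/m^3

Derivation:
Using gamma = gamma_w * (Gs + S*e) / (1 + e)
Numerator: Gs + S*e = 2.74 + 0.7*0.5 = 3.09
Denominator: 1 + e = 1 + 0.5 = 1.5
gamma = 9.81 * 3.09 / 1.5
gamma = 20.209 kN/m^3


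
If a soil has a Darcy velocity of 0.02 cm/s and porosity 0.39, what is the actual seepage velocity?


Using v_s = v_d / n
v_s = 0.02 / 0.39
v_s = 0.05128 cm/s


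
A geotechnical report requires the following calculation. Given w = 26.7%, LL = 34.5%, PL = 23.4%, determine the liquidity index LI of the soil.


First compute the plasticity index:
PI = LL - PL = 34.5 - 23.4 = 11.1
Then compute the liquidity index:
LI = (w - PL) / PI
LI = (26.7 - 23.4) / 11.1
LI = 0.297


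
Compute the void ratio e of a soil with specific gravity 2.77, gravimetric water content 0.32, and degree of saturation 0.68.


Using the relation e = Gs * w / S
e = 2.77 * 0.32 / 0.68
e = 1.3035


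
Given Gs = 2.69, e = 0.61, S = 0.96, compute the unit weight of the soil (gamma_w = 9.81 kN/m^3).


Using gamma = gamma_w * (Gs + S*e) / (1 + e)
Numerator: Gs + S*e = 2.69 + 0.96*0.61 = 3.2756
Denominator: 1 + e = 1 + 0.61 = 1.61
gamma = 9.81 * 3.2756 / 1.61
gamma = 19.959 kN/m^3


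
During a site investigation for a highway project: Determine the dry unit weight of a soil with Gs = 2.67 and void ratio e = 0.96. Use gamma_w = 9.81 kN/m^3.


Using gamma_d = Gs * gamma_w / (1 + e)
gamma_d = 2.67 * 9.81 / (1 + 0.96)
gamma_d = 2.67 * 9.81 / 1.96
gamma_d = 13.364 kN/m^3


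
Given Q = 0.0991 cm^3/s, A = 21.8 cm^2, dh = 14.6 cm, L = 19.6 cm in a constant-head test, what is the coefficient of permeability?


Compute hydraulic gradient:
i = dh / L = 14.6 / 19.6 = 0.744898
Then apply Darcy's law:
k = Q / (A * i)
k = 0.0991 / (21.8 * 0.744898)
k = 0.0991 / 16.2388
k = 0.006103 cm/s


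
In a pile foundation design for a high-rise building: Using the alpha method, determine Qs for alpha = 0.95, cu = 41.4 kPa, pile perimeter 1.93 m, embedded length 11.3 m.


Result: 857.75 kN

Derivation:
Using Qs = alpha * cu * perimeter * L
Qs = 0.95 * 41.4 * 1.93 * 11.3
Qs = 857.75 kN


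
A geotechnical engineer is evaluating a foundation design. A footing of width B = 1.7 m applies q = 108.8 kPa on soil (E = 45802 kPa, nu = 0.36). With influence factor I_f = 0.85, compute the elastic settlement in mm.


Result: 2.988 mm

Derivation:
Using Se = q * B * (1 - nu^2) * I_f / E
1 - nu^2 = 1 - 0.36^2 = 0.8704
Se = 108.8 * 1.7 * 0.8704 * 0.85 / 45802
Se = 0.002988 m
Convert to mm: Se = 0.002988 * 1000 = 2.988 mm


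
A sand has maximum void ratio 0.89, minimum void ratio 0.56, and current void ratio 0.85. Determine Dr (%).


Result: 12.12 %

Derivation:
Using Dr = (e_max - e) / (e_max - e_min) * 100
e_max - e = 0.89 - 0.85 = 0.04
e_max - e_min = 0.89 - 0.56 = 0.33
Dr = 0.04 / 0.33 * 100
Dr = 12.12 %


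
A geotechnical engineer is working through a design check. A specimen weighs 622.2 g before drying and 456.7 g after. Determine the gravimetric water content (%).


Result: 36.24 %

Derivation:
Using w = (m_wet - m_dry) / m_dry * 100
m_wet - m_dry = 622.2 - 456.7 = 165.5 g
w = 165.5 / 456.7 * 100
w = 36.24 %


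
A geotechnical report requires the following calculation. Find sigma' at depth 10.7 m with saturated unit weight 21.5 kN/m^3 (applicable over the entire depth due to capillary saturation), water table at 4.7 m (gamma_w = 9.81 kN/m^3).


Total stress = gamma_sat * depth
sigma = 21.5 * 10.7 = 230.05 kPa
Pore water pressure u = gamma_w * (depth - d_wt)
u = 9.81 * (10.7 - 4.7) = 58.86 kPa
Effective stress = sigma - u
sigma' = 230.05 - 58.86 = 171.19 kPa


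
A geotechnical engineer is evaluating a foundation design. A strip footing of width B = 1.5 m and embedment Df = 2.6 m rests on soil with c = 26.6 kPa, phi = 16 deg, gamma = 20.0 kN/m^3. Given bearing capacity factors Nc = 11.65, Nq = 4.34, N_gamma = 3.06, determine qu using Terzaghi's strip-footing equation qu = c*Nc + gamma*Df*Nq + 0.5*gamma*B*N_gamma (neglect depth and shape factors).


Result: 581.47 kPa

Derivation:
Compute qu = c*Nc + gamma*Df*Nq + 0.5*gamma*B*N_gamma
Term 1: 26.6 * 11.65 = 309.89
Term 2: 20.0 * 2.6 * 4.34 = 225.68
Term 3: 0.5 * 20.0 * 1.5 * 3.06 = 45.9
qu = 309.89 + 225.68 + 45.9
qu = 581.47 kPa


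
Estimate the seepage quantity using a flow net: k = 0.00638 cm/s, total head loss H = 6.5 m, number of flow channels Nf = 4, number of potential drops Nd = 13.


Result: 0.0001276 m^3/s per m

Derivation:
Convert k to m/s for unit consistency with H:
k = 0.00638 cm/s = 0.00638 / 100 m/s = 6.38e-05 m/s
Using q = k * H * Nf / Nd
Nf / Nd = 4 / 13 = 0.3077
q = 6.38e-05 * 6.5 * 0.3077
q = 0.0001276 m^3/s per m


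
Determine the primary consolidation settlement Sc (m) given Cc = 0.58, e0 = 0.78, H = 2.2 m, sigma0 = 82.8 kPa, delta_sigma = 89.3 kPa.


Result: 0.2278 m

Derivation:
Using Sc = Cc * H / (1 + e0) * log10((sigma0 + delta_sigma) / sigma0)
Stress ratio = (82.8 + 89.3) / 82.8 = 2.0785
log10(2.0785) = 0.317751
Cc * H / (1 + e0) = 0.58 * 2.2 / (1 + 0.78) = 0.716854
Sc = 0.716854 * 0.317751
Sc = 0.2278 m


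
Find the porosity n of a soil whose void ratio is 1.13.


Result: 0.5305

Derivation:
Using the relation n = e / (1 + e)
n = 1.13 / (1 + 1.13)
n = 1.13 / 2.13
n = 0.5305


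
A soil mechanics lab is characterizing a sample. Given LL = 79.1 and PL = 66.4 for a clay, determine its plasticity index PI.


Result: 12.7

Derivation:
Using PI = LL - PL
PI = 79.1 - 66.4
PI = 12.7


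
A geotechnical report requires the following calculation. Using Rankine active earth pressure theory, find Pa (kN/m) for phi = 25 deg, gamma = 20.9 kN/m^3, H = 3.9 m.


Compute active earth pressure coefficient:
Ka = tan^2(45 - phi/2) = tan^2(32.5) = 0.405859
Compute active force:
Pa = 0.5 * Ka * gamma * H^2
Pa = 0.5 * 0.405859 * 20.9 * 3.9^2
Pa = 64.51 kN/m


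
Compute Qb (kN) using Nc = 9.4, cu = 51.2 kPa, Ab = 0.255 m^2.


Using Qb = Nc * cu * Ab
Qb = 9.4 * 51.2 * 0.255
Qb = 122.73 kN


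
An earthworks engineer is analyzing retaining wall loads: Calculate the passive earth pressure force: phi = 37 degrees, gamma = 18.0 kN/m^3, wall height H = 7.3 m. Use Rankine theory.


Compute passive earth pressure coefficient:
Kp = tan^2(45 + phi/2) = tan^2(63.5) = 4.022791
Compute passive force:
Pp = 0.5 * Kp * gamma * H^2
Pp = 0.5 * 4.022791 * 18.0 * 7.3^2
Pp = 1929.37 kN/m


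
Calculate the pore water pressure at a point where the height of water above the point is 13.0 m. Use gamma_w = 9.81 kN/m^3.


Using u = gamma_w * h_w
u = 9.81 * 13.0
u = 127.53 kPa


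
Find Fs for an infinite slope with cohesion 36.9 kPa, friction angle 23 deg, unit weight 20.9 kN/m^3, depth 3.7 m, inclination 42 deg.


Using Fs = c / (gamma*H*sin(beta)*cos(beta)) + tan(phi)/tan(beta)
Cohesion contribution = 36.9 / (20.9*3.7*sin(42)*cos(42))
Cohesion contribution = 0.959608
Friction contribution = tan(23)/tan(42) = 0.471427
Fs = 0.959608 + 0.471427
Fs = 1.431


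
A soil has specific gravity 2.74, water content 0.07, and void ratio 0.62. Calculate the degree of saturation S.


Using S = Gs * w / e
S = 2.74 * 0.07 / 0.62
S = 0.3094


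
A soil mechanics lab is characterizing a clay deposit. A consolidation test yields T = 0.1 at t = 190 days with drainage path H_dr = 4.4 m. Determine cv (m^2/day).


Using cv = T * H_dr^2 / t
H_dr^2 = 4.4^2 = 19.36
cv = 0.1 * 19.36 / 190
cv = 0.01019 m^2/day


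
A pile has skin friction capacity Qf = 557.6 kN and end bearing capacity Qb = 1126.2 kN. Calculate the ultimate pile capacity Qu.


Using Qu = Qf + Qb
Qu = 557.6 + 1126.2
Qu = 1683.8 kN


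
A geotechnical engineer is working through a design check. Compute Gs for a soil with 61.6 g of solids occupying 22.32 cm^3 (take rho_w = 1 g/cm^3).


Using Gs = m_s / (V_s * rho_w)
Since rho_w = 1 g/cm^3:
Gs = 61.6 / 22.32
Gs = 2.76


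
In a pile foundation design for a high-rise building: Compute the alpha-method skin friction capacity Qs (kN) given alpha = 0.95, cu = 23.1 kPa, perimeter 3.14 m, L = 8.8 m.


Using Qs = alpha * cu * perimeter * L
Qs = 0.95 * 23.1 * 3.14 * 8.8
Qs = 606.38 kN


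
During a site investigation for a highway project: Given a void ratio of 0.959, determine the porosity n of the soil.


Using the relation n = e / (1 + e)
n = 0.959 / (1 + 0.959)
n = 0.959 / 1.959
n = 0.4895


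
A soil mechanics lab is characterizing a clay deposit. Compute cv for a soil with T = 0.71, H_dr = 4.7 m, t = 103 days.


Using cv = T * H_dr^2 / t
H_dr^2 = 4.7^2 = 22.09
cv = 0.71 * 22.09 / 103
cv = 0.15227 m^2/day


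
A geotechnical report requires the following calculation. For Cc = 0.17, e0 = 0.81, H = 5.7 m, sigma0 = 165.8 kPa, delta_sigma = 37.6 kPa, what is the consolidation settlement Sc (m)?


Result: 0.0475 m

Derivation:
Using Sc = Cc * H / (1 + e0) * log10((sigma0 + delta_sigma) / sigma0)
Stress ratio = (165.8 + 37.6) / 165.8 = 1.22678
log10(1.22678) = 0.0887664
Cc * H / (1 + e0) = 0.17 * 5.7 / (1 + 0.81) = 0.535359
Sc = 0.535359 * 0.0887664
Sc = 0.0475 m


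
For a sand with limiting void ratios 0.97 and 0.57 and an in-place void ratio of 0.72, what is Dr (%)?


Using Dr = (e_max - e) / (e_max - e_min) * 100
e_max - e = 0.97 - 0.72 = 0.25
e_max - e_min = 0.97 - 0.57 = 0.4
Dr = 0.25 / 0.4 * 100
Dr = 62.5 %


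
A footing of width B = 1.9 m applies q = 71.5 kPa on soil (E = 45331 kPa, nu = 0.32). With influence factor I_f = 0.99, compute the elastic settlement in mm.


Using Se = q * B * (1 - nu^2) * I_f / E
1 - nu^2 = 1 - 0.32^2 = 0.8976
Se = 71.5 * 1.9 * 0.8976 * 0.99 / 45331
Se = 0.002663 m
Convert to mm: Se = 0.002663 * 1000 = 2.663 mm


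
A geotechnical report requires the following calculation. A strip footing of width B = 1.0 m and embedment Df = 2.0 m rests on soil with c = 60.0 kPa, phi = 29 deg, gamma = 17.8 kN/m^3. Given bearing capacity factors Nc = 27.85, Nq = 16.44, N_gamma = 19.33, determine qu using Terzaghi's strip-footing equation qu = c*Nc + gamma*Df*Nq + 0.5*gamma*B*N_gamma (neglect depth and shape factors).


Compute qu = c*Nc + gamma*Df*Nq + 0.5*gamma*B*N_gamma
Term 1: 60.0 * 27.85 = 1671.0
Term 2: 17.8 * 2.0 * 16.44 = 585.264
Term 3: 0.5 * 17.8 * 1.0 * 19.33 = 172.037
qu = 1671.0 + 585.264 + 172.037
qu = 2428.3 kPa


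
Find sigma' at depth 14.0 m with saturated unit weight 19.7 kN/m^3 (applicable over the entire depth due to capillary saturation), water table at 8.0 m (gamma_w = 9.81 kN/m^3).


Result: 216.94 kPa

Derivation:
Total stress = gamma_sat * depth
sigma = 19.7 * 14.0 = 275.8 kPa
Pore water pressure u = gamma_w * (depth - d_wt)
u = 9.81 * (14.0 - 8.0) = 58.86 kPa
Effective stress = sigma - u
sigma' = 275.8 - 58.86 = 216.94 kPa


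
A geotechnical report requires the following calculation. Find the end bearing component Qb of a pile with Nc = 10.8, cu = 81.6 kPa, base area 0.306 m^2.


Using Qb = Nc * cu * Ab
Qb = 10.8 * 81.6 * 0.306
Qb = 269.67 kN


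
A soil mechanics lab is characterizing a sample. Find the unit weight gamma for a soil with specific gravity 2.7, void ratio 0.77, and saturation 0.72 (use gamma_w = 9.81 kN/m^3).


Result: 18.037 kN/m^3

Derivation:
Using gamma = gamma_w * (Gs + S*e) / (1 + e)
Numerator: Gs + S*e = 2.7 + 0.72*0.77 = 3.2544
Denominator: 1 + e = 1 + 0.77 = 1.77
gamma = 9.81 * 3.2544 / 1.77
gamma = 18.037 kN/m^3


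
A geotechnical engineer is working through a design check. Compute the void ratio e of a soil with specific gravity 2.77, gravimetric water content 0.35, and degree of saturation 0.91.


Result: 1.0654

Derivation:
Using the relation e = Gs * w / S
e = 2.77 * 0.35 / 0.91
e = 1.0654


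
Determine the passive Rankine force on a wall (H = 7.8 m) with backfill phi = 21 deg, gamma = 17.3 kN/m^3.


Compute passive earth pressure coefficient:
Kp = tan^2(45 + phi/2) = tan^2(55.5) = 2.117051
Compute passive force:
Pp = 0.5 * Kp * gamma * H^2
Pp = 0.5 * 2.117051 * 17.3 * 7.8^2
Pp = 1114.13 kN/m


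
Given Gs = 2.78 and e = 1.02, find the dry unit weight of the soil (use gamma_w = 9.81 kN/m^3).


Using gamma_d = Gs * gamma_w / (1 + e)
gamma_d = 2.78 * 9.81 / (1 + 1.02)
gamma_d = 2.78 * 9.81 / 2.02
gamma_d = 13.501 kN/m^3


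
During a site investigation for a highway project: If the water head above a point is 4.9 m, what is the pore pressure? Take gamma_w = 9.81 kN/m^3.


Using u = gamma_w * h_w
u = 9.81 * 4.9
u = 48.07 kPa


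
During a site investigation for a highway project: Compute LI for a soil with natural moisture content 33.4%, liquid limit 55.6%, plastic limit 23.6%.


First compute the plasticity index:
PI = LL - PL = 55.6 - 23.6 = 32.0
Then compute the liquidity index:
LI = (w - PL) / PI
LI = (33.4 - 23.6) / 32.0
LI = 0.306


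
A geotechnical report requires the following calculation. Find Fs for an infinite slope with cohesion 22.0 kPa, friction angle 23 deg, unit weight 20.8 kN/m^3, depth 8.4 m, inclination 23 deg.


Using Fs = c / (gamma*H*sin(beta)*cos(beta)) + tan(phi)/tan(beta)
Cohesion contribution = 22.0 / (20.8*8.4*sin(23)*cos(23))
Cohesion contribution = 0.350087
Friction contribution = tan(23)/tan(23) = 1
Fs = 0.350087 + 1
Fs = 1.35


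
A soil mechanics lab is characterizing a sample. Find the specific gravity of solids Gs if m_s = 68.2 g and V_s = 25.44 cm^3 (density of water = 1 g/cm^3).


Result: 2.681

Derivation:
Using Gs = m_s / (V_s * rho_w)
Since rho_w = 1 g/cm^3:
Gs = 68.2 / 25.44
Gs = 2.681


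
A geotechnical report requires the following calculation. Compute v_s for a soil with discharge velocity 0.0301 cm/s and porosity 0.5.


Using v_s = v_d / n
v_s = 0.0301 / 0.5
v_s = 0.0602 cm/s


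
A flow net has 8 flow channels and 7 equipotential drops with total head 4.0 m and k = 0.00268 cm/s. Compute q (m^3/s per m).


Result: 0.0001225 m^3/s per m

Derivation:
Convert k to m/s for unit consistency with H:
k = 0.00268 cm/s = 0.00268 / 100 m/s = 2.68e-05 m/s
Using q = k * H * Nf / Nd
Nf / Nd = 8 / 7 = 1.1429
q = 2.68e-05 * 4.0 * 1.1429
q = 0.0001225 m^3/s per m


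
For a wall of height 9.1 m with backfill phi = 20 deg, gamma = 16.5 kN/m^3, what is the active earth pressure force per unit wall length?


Compute active earth pressure coefficient:
Ka = tan^2(45 - phi/2) = tan^2(35.0) = 0.490291
Compute active force:
Pa = 0.5 * Ka * gamma * H^2
Pa = 0.5 * 0.490291 * 16.5 * 9.1^2
Pa = 334.96 kN/m


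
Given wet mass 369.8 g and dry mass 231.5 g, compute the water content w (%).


Using w = (m_wet - m_dry) / m_dry * 100
m_wet - m_dry = 369.8 - 231.5 = 138.3 g
w = 138.3 / 231.5 * 100
w = 59.74 %


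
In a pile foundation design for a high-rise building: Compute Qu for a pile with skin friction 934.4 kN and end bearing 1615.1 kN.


Result: 2549.5 kN

Derivation:
Using Qu = Qf + Qb
Qu = 934.4 + 1615.1
Qu = 2549.5 kN


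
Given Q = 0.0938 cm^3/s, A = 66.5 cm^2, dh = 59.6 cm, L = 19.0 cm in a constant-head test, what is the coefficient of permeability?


Compute hydraulic gradient:
i = dh / L = 59.6 / 19.0 = 3.13684
Then apply Darcy's law:
k = Q / (A * i)
k = 0.0938 / (66.5 * 3.13684)
k = 0.0938 / 208.6
k = 0.00045 cm/s


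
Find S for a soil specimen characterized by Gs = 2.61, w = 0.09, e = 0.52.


Using S = Gs * w / e
S = 2.61 * 0.09 / 0.52
S = 0.4517


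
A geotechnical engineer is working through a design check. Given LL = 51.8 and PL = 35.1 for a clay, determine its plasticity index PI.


Using PI = LL - PL
PI = 51.8 - 35.1
PI = 16.7


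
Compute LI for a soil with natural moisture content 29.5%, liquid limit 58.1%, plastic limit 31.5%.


First compute the plasticity index:
PI = LL - PL = 58.1 - 31.5 = 26.6
Then compute the liquidity index:
LI = (w - PL) / PI
LI = (29.5 - 31.5) / 26.6
LI = -0.075


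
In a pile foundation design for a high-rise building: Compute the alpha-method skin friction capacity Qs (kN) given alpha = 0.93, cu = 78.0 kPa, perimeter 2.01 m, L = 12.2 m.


Using Qs = alpha * cu * perimeter * L
Qs = 0.93 * 78.0 * 2.01 * 12.2
Qs = 1778.83 kN


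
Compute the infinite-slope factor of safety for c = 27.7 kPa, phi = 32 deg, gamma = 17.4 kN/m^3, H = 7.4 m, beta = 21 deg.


Using Fs = c / (gamma*H*sin(beta)*cos(beta)) + tan(phi)/tan(beta)
Cohesion contribution = 27.7 / (17.4*7.4*sin(21)*cos(21))
Cohesion contribution = 0.64301
Friction contribution = tan(32)/tan(21) = 1.62784
Fs = 0.64301 + 1.62784
Fs = 2.271


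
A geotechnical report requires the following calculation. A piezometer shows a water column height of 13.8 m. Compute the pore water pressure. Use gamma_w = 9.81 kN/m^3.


Result: 135.38 kPa

Derivation:
Using u = gamma_w * h_w
u = 9.81 * 13.8
u = 135.38 kPa


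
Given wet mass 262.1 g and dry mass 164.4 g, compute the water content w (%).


Using w = (m_wet - m_dry) / m_dry * 100
m_wet - m_dry = 262.1 - 164.4 = 97.7 g
w = 97.7 / 164.4 * 100
w = 59.43 %


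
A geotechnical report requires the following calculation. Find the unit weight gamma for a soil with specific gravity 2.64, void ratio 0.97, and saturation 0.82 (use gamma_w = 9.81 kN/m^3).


Using gamma = gamma_w * (Gs + S*e) / (1 + e)
Numerator: Gs + S*e = 2.64 + 0.82*0.97 = 3.4354
Denominator: 1 + e = 1 + 0.97 = 1.97
gamma = 9.81 * 3.4354 / 1.97
gamma = 17.107 kN/m^3


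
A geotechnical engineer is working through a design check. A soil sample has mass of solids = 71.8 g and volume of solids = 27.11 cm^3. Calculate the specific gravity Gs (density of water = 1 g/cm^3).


Using Gs = m_s / (V_s * rho_w)
Since rho_w = 1 g/cm^3:
Gs = 71.8 / 27.11
Gs = 2.648


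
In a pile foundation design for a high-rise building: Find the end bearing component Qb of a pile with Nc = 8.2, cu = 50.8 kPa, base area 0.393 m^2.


Using Qb = Nc * cu * Ab
Qb = 8.2 * 50.8 * 0.393
Qb = 163.71 kN


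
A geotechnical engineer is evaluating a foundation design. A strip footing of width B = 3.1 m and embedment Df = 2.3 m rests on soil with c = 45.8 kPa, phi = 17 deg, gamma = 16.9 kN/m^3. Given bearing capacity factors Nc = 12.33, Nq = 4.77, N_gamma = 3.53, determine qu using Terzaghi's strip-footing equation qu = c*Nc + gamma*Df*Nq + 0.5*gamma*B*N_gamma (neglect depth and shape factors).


Result: 842.59 kPa

Derivation:
Compute qu = c*Nc + gamma*Df*Nq + 0.5*gamma*B*N_gamma
Term 1: 45.8 * 12.33 = 564.714
Term 2: 16.9 * 2.3 * 4.77 = 185.4099
Term 3: 0.5 * 16.9 * 3.1 * 3.53 = 92.46835
qu = 564.714 + 185.4099 + 92.46835
qu = 842.59 kPa


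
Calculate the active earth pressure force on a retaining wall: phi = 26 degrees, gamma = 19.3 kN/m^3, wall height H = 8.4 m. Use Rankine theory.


Compute active earth pressure coefficient:
Ka = tan^2(45 - phi/2) = tan^2(32.0) = 0.390462
Compute active force:
Pa = 0.5 * Ka * gamma * H^2
Pa = 0.5 * 0.390462 * 19.3 * 8.4^2
Pa = 265.87 kN/m


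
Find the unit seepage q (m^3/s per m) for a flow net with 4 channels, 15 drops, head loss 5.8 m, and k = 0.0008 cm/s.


Convert k to m/s for unit consistency with H:
k = 0.0008 cm/s = 0.0008 / 100 m/s = 8e-06 m/s
Using q = k * H * Nf / Nd
Nf / Nd = 4 / 15 = 0.2667
q = 8e-06 * 5.8 * 0.2667
q = 1.237e-05 m^3/s per m


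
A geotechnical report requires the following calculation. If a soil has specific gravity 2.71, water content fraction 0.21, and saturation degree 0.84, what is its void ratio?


Using the relation e = Gs * w / S
e = 2.71 * 0.21 / 0.84
e = 0.6775


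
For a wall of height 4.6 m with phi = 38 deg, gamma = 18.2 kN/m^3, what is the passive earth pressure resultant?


Compute passive earth pressure coefficient:
Kp = tan^2(45 + phi/2) = tan^2(64.0) = 4.203746
Compute passive force:
Pp = 0.5 * Kp * gamma * H^2
Pp = 0.5 * 4.203746 * 18.2 * 4.6^2
Pp = 809.46 kN/m


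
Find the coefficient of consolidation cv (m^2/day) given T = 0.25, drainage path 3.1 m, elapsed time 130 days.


Using cv = T * H_dr^2 / t
H_dr^2 = 3.1^2 = 9.61
cv = 0.25 * 9.61 / 130
cv = 0.01848 m^2/day


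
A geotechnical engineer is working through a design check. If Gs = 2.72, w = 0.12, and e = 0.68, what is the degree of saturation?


Using S = Gs * w / e
S = 2.72 * 0.12 / 0.68
S = 0.48


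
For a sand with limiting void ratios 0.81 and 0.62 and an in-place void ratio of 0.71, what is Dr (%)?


Result: 52.63 %

Derivation:
Using Dr = (e_max - e) / (e_max - e_min) * 100
e_max - e = 0.81 - 0.71 = 0.1
e_max - e_min = 0.81 - 0.62 = 0.19
Dr = 0.1 / 0.19 * 100
Dr = 52.63 %


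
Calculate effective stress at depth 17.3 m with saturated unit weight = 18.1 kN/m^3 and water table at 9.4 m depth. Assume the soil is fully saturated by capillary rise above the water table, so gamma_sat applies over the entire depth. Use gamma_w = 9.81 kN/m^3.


Total stress = gamma_sat * depth
sigma = 18.1 * 17.3 = 313.13 kPa
Pore water pressure u = gamma_w * (depth - d_wt)
u = 9.81 * (17.3 - 9.4) = 77.499 kPa
Effective stress = sigma - u
sigma' = 313.13 - 77.499 = 235.63 kPa


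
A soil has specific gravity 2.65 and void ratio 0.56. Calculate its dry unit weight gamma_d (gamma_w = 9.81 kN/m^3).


Using gamma_d = Gs * gamma_w / (1 + e)
gamma_d = 2.65 * 9.81 / (1 + 0.56)
gamma_d = 2.65 * 9.81 / 1.56
gamma_d = 16.664 kN/m^3


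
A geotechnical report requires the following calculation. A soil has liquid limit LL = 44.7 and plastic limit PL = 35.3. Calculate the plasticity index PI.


Using PI = LL - PL
PI = 44.7 - 35.3
PI = 9.4


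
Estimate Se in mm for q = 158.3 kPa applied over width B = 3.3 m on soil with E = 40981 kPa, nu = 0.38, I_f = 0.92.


Result: 10.034 mm

Derivation:
Using Se = q * B * (1 - nu^2) * I_f / E
1 - nu^2 = 1 - 0.38^2 = 0.8556
Se = 158.3 * 3.3 * 0.8556 * 0.92 / 40981
Se = 0.010034 m
Convert to mm: Se = 0.010034 * 1000 = 10.034 mm


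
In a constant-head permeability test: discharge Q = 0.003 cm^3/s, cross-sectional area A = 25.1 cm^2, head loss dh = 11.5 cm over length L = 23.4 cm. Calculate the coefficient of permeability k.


Result: 0.000243 cm/s

Derivation:
Compute hydraulic gradient:
i = dh / L = 11.5 / 23.4 = 0.491453
Then apply Darcy's law:
k = Q / (A * i)
k = 0.003 / (25.1 * 0.491453)
k = 0.003 / 12.3355
k = 0.000243 cm/s


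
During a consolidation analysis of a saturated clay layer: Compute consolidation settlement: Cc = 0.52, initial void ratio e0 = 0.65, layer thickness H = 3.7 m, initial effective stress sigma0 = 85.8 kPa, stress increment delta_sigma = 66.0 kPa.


Using Sc = Cc * H / (1 + e0) * log10((sigma0 + delta_sigma) / sigma0)
Stress ratio = (85.8 + 66.0) / 85.8 = 1.76923
log10(1.76923) = 0.247784
Cc * H / (1 + e0) = 0.52 * 3.7 / (1 + 0.65) = 1.16606
Sc = 1.16606 * 0.247784
Sc = 0.2889 m


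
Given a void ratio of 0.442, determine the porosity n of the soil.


Result: 0.3065

Derivation:
Using the relation n = e / (1 + e)
n = 0.442 / (1 + 0.442)
n = 0.442 / 1.442
n = 0.3065


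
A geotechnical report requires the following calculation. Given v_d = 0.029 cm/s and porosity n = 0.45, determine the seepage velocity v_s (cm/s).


Using v_s = v_d / n
v_s = 0.029 / 0.45
v_s = 0.06444 cm/s


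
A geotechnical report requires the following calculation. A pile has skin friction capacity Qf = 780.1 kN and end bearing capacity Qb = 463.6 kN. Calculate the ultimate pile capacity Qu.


Using Qu = Qf + Qb
Qu = 780.1 + 463.6
Qu = 1243.7 kN


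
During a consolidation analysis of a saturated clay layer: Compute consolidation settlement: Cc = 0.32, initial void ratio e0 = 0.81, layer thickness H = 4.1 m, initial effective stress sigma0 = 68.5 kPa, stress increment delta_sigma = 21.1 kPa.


Result: 0.0845 m

Derivation:
Using Sc = Cc * H / (1 + e0) * log10((sigma0 + delta_sigma) / sigma0)
Stress ratio = (68.5 + 21.1) / 68.5 = 1.30803
log10(1.30803) = 0.116617
Cc * H / (1 + e0) = 0.32 * 4.1 / (1 + 0.81) = 0.724862
Sc = 0.724862 * 0.116617
Sc = 0.0845 m


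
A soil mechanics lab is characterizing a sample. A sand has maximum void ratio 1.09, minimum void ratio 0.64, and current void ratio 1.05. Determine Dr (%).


Using Dr = (e_max - e) / (e_max - e_min) * 100
e_max - e = 1.09 - 1.05 = 0.04
e_max - e_min = 1.09 - 0.64 = 0.45
Dr = 0.04 / 0.45 * 100
Dr = 8.89 %
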